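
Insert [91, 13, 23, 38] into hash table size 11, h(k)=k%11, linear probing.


Insert 91: h=3 -> slot 3
Insert 13: h=2 -> slot 2
Insert 23: h=1 -> slot 1
Insert 38: h=5 -> slot 5

Table: [None, 23, 13, 91, None, 38, None, None, None, None, None]


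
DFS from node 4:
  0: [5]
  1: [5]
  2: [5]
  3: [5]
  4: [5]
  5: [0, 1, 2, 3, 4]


Visit 4, push [5]
Visit 5, push [3, 2, 1, 0]
Visit 0, push []
Visit 1, push []
Visit 2, push []
Visit 3, push []

DFS order: [4, 5, 0, 1, 2, 3]


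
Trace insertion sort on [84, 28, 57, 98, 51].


Initial: [84, 28, 57, 98, 51]
Insert 28: [28, 84, 57, 98, 51]
Insert 57: [28, 57, 84, 98, 51]
Insert 98: [28, 57, 84, 98, 51]
Insert 51: [28, 51, 57, 84, 98]

Sorted: [28, 51, 57, 84, 98]


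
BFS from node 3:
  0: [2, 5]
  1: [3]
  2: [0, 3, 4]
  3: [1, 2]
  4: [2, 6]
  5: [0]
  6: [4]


Visit 3, enqueue [1, 2]
Visit 1, enqueue []
Visit 2, enqueue [0, 4]
Visit 0, enqueue [5]
Visit 4, enqueue [6]
Visit 5, enqueue []
Visit 6, enqueue []

BFS order: [3, 1, 2, 0, 4, 5, 6]


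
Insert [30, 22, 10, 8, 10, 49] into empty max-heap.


Insert 30: [30]
Insert 22: [30, 22]
Insert 10: [30, 22, 10]
Insert 8: [30, 22, 10, 8]
Insert 10: [30, 22, 10, 8, 10]
Insert 49: [49, 22, 30, 8, 10, 10]

Final heap: [49, 22, 30, 8, 10, 10]


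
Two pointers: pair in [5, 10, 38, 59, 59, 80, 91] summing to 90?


lo=0(5)+hi=6(91)=96
lo=0(5)+hi=5(80)=85
lo=1(10)+hi=5(80)=90

Yes: 10+80=90


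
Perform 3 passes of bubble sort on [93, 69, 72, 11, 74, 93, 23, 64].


Initial: [93, 69, 72, 11, 74, 93, 23, 64]
Pass 1: [69, 72, 11, 74, 93, 23, 64, 93] (6 swaps)
Pass 2: [69, 11, 72, 74, 23, 64, 93, 93] (3 swaps)
Pass 3: [11, 69, 72, 23, 64, 74, 93, 93] (3 swaps)

After 3 passes: [11, 69, 72, 23, 64, 74, 93, 93]


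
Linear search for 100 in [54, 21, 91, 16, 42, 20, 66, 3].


i=0: 54!=100
i=1: 21!=100
i=2: 91!=100
i=3: 16!=100
i=4: 42!=100
i=5: 20!=100
i=6: 66!=100
i=7: 3!=100

Not found, 8 comps


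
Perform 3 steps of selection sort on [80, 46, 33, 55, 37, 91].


Initial: [80, 46, 33, 55, 37, 91]
Step 1: min=33 at 2
  Swap: [33, 46, 80, 55, 37, 91]
Step 2: min=37 at 4
  Swap: [33, 37, 80, 55, 46, 91]
Step 3: min=46 at 4
  Swap: [33, 37, 46, 55, 80, 91]

After 3 steps: [33, 37, 46, 55, 80, 91]


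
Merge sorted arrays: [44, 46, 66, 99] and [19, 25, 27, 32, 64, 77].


Take 19 from B
Take 25 from B
Take 27 from B
Take 32 from B
Take 44 from A
Take 46 from A
Take 64 from B
Take 66 from A
Take 77 from B

Merged: [19, 25, 27, 32, 44, 46, 64, 66, 77, 99]


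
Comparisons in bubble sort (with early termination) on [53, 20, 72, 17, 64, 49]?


Algorithm: bubble sort (with early termination)
Input: [53, 20, 72, 17, 64, 49]
Sorted: [17, 20, 49, 53, 64, 72]

14


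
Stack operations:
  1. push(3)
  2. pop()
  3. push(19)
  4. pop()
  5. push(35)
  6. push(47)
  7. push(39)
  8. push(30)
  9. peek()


push(3) -> [3]
pop()->3, []
push(19) -> [19]
pop()->19, []
push(35) -> [35]
push(47) -> [35, 47]
push(39) -> [35, 47, 39]
push(30) -> [35, 47, 39, 30]
peek()->30

Final stack: [35, 47, 39, 30]


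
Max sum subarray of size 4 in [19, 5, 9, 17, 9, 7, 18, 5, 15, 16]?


[0:4]: 50
[1:5]: 40
[2:6]: 42
[3:7]: 51
[4:8]: 39
[5:9]: 45
[6:10]: 54

Max: 54 at [6:10]


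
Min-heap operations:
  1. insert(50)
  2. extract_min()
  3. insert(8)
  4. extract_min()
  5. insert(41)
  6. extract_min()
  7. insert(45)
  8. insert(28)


insert(50) -> [50]
extract_min()->50, []
insert(8) -> [8]
extract_min()->8, []
insert(41) -> [41]
extract_min()->41, []
insert(45) -> [45]
insert(28) -> [28, 45]

Final heap: [28, 45]


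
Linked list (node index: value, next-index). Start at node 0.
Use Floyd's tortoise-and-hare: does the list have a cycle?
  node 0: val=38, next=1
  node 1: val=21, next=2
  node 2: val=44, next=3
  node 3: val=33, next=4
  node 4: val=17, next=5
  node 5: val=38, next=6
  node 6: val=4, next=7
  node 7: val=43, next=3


Floyd's tortoise (slow, +1) and hare (fast, +2):
  init: slow=0, fast=0
  step 1: slow=1, fast=2
  step 2: slow=2, fast=4
  step 3: slow=3, fast=6
  step 4: slow=4, fast=3
  step 5: slow=5, fast=5
  slow == fast at node 5: cycle detected

Cycle: yes


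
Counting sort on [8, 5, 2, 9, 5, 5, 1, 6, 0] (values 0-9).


Input: [8, 5, 2, 9, 5, 5, 1, 6, 0]
Counts: [1, 1, 1, 0, 0, 3, 1, 0, 1, 1]

Sorted: [0, 1, 2, 5, 5, 5, 6, 8, 9]


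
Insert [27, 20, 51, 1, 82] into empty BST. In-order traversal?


Insert 27: root
Insert 20: L from 27
Insert 51: R from 27
Insert 1: L from 27 -> L from 20
Insert 82: R from 27 -> R from 51

In-order: [1, 20, 27, 51, 82]


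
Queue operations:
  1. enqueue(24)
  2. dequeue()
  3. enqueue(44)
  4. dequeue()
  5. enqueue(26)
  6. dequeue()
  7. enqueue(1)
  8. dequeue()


enqueue(24) -> [24]
dequeue()->24, []
enqueue(44) -> [44]
dequeue()->44, []
enqueue(26) -> [26]
dequeue()->26, []
enqueue(1) -> [1]
dequeue()->1, []

Final queue: []


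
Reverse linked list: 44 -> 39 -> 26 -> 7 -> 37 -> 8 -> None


Step 1: curr=44, set curr.next=prev(None) | reversed so far: 44
Step 2: curr=39, set curr.next=prev(44) | reversed so far: 39 -> 44
Step 3: curr=26, set curr.next=prev(39) | reversed so far: 26 -> 39 -> 44
Step 4: curr=7, set curr.next=prev(26) | reversed so far: 7 -> 26 -> 39 -> 44
Step 5: curr=37, set curr.next=prev(7) | reversed so far: 37 -> 7 -> 26 -> 39 -> 44
Step 6: curr=8, set curr.next=prev(37) | reversed so far: 8 -> 37 -> 7 -> 26 -> 39 -> 44

8 -> 37 -> 7 -> 26 -> 39 -> 44 -> None


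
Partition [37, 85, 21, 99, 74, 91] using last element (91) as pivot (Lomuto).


Pivot: 91
  37 <= 91: advance i (no swap)
  85 <= 91: advance i (no swap)
  21 <= 91: advance i (no swap)
  74 <= 91: swap -> [37, 85, 21, 74, 99, 91]
Place pivot at 4: [37, 85, 21, 74, 91, 99]

Partitioned: [37, 85, 21, 74, 91, 99]


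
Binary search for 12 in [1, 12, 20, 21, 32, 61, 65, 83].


Step 1: lo=0, hi=7, mid=3, val=21
Step 2: lo=0, hi=2, mid=1, val=12

Found at index 1


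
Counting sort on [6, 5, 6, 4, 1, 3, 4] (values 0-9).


Input: [6, 5, 6, 4, 1, 3, 4]
Counts: [0, 1, 0, 1, 2, 1, 2, 0, 0, 0]

Sorted: [1, 3, 4, 4, 5, 6, 6]


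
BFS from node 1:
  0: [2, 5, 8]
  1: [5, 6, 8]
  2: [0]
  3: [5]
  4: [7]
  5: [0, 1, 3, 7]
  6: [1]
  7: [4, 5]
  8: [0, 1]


Visit 1, enqueue [5, 6, 8]
Visit 5, enqueue [0, 3, 7]
Visit 6, enqueue []
Visit 8, enqueue []
Visit 0, enqueue [2]
Visit 3, enqueue []
Visit 7, enqueue [4]
Visit 2, enqueue []
Visit 4, enqueue []

BFS order: [1, 5, 6, 8, 0, 3, 7, 2, 4]


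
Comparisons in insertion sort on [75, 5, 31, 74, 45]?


Algorithm: insertion sort
Input: [75, 5, 31, 74, 45]
Sorted: [5, 31, 45, 74, 75]

8


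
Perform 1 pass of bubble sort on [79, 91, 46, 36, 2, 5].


Initial: [79, 91, 46, 36, 2, 5]
Pass 1: [79, 46, 36, 2, 5, 91] (4 swaps)

After 1 pass: [79, 46, 36, 2, 5, 91]


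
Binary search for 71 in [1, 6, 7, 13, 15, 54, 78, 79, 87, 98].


Step 1: lo=0, hi=9, mid=4, val=15
Step 2: lo=5, hi=9, mid=7, val=79
Step 3: lo=5, hi=6, mid=5, val=54
Step 4: lo=6, hi=6, mid=6, val=78

Not found


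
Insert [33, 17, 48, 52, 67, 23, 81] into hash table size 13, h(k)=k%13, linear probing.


Insert 33: h=7 -> slot 7
Insert 17: h=4 -> slot 4
Insert 48: h=9 -> slot 9
Insert 52: h=0 -> slot 0
Insert 67: h=2 -> slot 2
Insert 23: h=10 -> slot 10
Insert 81: h=3 -> slot 3

Table: [52, None, 67, 81, 17, None, None, 33, None, 48, 23, None, None]


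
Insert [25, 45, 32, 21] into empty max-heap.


Insert 25: [25]
Insert 45: [45, 25]
Insert 32: [45, 25, 32]
Insert 21: [45, 25, 32, 21]

Final heap: [45, 25, 32, 21]


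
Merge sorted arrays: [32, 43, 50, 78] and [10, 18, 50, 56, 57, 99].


Take 10 from B
Take 18 from B
Take 32 from A
Take 43 from A
Take 50 from A
Take 50 from B
Take 56 from B
Take 57 from B
Take 78 from A

Merged: [10, 18, 32, 43, 50, 50, 56, 57, 78, 99]


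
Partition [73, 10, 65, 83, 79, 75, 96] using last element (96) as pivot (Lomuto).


Pivot: 96
  73 <= 96: advance i (no swap)
  10 <= 96: advance i (no swap)
  65 <= 96: advance i (no swap)
  83 <= 96: advance i (no swap)
  79 <= 96: advance i (no swap)
  75 <= 96: advance i (no swap)
Place pivot at 6: [73, 10, 65, 83, 79, 75, 96]

Partitioned: [73, 10, 65, 83, 79, 75, 96]


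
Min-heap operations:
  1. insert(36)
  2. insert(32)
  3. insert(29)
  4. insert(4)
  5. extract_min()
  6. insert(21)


insert(36) -> [36]
insert(32) -> [32, 36]
insert(29) -> [29, 36, 32]
insert(4) -> [4, 29, 32, 36]
extract_min()->4, [29, 36, 32]
insert(21) -> [21, 29, 32, 36]

Final heap: [21, 29, 32, 36]


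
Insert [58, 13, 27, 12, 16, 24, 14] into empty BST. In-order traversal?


Insert 58: root
Insert 13: L from 58
Insert 27: L from 58 -> R from 13
Insert 12: L from 58 -> L from 13
Insert 16: L from 58 -> R from 13 -> L from 27
Insert 24: L from 58 -> R from 13 -> L from 27 -> R from 16
Insert 14: L from 58 -> R from 13 -> L from 27 -> L from 16

In-order: [12, 13, 14, 16, 24, 27, 58]


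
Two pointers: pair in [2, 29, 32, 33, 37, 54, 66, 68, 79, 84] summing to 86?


lo=0(2)+hi=9(84)=86

Yes: 2+84=86


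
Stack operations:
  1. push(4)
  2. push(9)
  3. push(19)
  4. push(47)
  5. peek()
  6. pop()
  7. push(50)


push(4) -> [4]
push(9) -> [4, 9]
push(19) -> [4, 9, 19]
push(47) -> [4, 9, 19, 47]
peek()->47
pop()->47, [4, 9, 19]
push(50) -> [4, 9, 19, 50]

Final stack: [4, 9, 19, 50]


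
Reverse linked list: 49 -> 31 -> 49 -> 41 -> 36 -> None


Step 1: curr=49, set curr.next=prev(None) | reversed so far: 49
Step 2: curr=31, set curr.next=prev(49) | reversed so far: 31 -> 49
Step 3: curr=49, set curr.next=prev(31) | reversed so far: 49 -> 31 -> 49
Step 4: curr=41, set curr.next=prev(49) | reversed so far: 41 -> 49 -> 31 -> 49
Step 5: curr=36, set curr.next=prev(41) | reversed so far: 36 -> 41 -> 49 -> 31 -> 49

36 -> 41 -> 49 -> 31 -> 49 -> None


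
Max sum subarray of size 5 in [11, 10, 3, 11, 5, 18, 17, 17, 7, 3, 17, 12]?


[0:5]: 40
[1:6]: 47
[2:7]: 54
[3:8]: 68
[4:9]: 64
[5:10]: 62
[6:11]: 61
[7:12]: 56

Max: 68 at [3:8]


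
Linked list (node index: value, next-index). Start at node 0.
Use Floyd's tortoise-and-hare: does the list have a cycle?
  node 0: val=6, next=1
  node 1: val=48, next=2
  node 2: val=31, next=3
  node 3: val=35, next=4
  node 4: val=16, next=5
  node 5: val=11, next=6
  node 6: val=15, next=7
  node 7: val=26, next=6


Floyd's tortoise (slow, +1) and hare (fast, +2):
  init: slow=0, fast=0
  step 1: slow=1, fast=2
  step 2: slow=2, fast=4
  step 3: slow=3, fast=6
  step 4: slow=4, fast=6
  step 5: slow=5, fast=6
  step 6: slow=6, fast=6
  slow == fast at node 6: cycle detected

Cycle: yes


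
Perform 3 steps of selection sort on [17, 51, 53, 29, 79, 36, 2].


Initial: [17, 51, 53, 29, 79, 36, 2]
Step 1: min=2 at 6
  Swap: [2, 51, 53, 29, 79, 36, 17]
Step 2: min=17 at 6
  Swap: [2, 17, 53, 29, 79, 36, 51]
Step 3: min=29 at 3
  Swap: [2, 17, 29, 53, 79, 36, 51]

After 3 steps: [2, 17, 29, 53, 79, 36, 51]


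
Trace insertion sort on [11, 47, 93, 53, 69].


Initial: [11, 47, 93, 53, 69]
Insert 47: [11, 47, 93, 53, 69]
Insert 93: [11, 47, 93, 53, 69]
Insert 53: [11, 47, 53, 93, 69]
Insert 69: [11, 47, 53, 69, 93]

Sorted: [11, 47, 53, 69, 93]


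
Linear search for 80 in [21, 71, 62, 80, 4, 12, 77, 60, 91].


i=0: 21!=80
i=1: 71!=80
i=2: 62!=80
i=3: 80==80 found!

Found at 3, 4 comps


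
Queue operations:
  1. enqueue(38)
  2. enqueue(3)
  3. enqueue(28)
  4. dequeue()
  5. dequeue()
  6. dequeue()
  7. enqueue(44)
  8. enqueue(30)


enqueue(38) -> [38]
enqueue(3) -> [38, 3]
enqueue(28) -> [38, 3, 28]
dequeue()->38, [3, 28]
dequeue()->3, [28]
dequeue()->28, []
enqueue(44) -> [44]
enqueue(30) -> [44, 30]

Final queue: [44, 30]


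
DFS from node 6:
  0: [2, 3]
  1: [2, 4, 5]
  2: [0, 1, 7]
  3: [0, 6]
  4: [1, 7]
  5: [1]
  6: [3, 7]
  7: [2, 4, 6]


Visit 6, push [7, 3]
Visit 3, push [0]
Visit 0, push [2]
Visit 2, push [7, 1]
Visit 1, push [5, 4]
Visit 4, push [7]
Visit 7, push []
Visit 5, push []

DFS order: [6, 3, 0, 2, 1, 4, 7, 5]


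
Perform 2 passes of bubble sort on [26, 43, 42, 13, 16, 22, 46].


Initial: [26, 43, 42, 13, 16, 22, 46]
Pass 1: [26, 42, 13, 16, 22, 43, 46] (4 swaps)
Pass 2: [26, 13, 16, 22, 42, 43, 46] (3 swaps)

After 2 passes: [26, 13, 16, 22, 42, 43, 46]


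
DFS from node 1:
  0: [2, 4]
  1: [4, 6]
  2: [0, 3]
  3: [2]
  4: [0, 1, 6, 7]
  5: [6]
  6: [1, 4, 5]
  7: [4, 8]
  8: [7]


Visit 1, push [6, 4]
Visit 4, push [7, 6, 0]
Visit 0, push [2]
Visit 2, push [3]
Visit 3, push []
Visit 6, push [5]
Visit 5, push []
Visit 7, push [8]
Visit 8, push []

DFS order: [1, 4, 0, 2, 3, 6, 5, 7, 8]


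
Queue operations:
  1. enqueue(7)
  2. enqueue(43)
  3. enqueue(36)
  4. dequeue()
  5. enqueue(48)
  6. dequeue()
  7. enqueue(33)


enqueue(7) -> [7]
enqueue(43) -> [7, 43]
enqueue(36) -> [7, 43, 36]
dequeue()->7, [43, 36]
enqueue(48) -> [43, 36, 48]
dequeue()->43, [36, 48]
enqueue(33) -> [36, 48, 33]

Final queue: [36, 48, 33]


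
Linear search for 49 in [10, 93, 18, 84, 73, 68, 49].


i=0: 10!=49
i=1: 93!=49
i=2: 18!=49
i=3: 84!=49
i=4: 73!=49
i=5: 68!=49
i=6: 49==49 found!

Found at 6, 7 comps


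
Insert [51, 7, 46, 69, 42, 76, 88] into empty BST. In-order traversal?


Insert 51: root
Insert 7: L from 51
Insert 46: L from 51 -> R from 7
Insert 69: R from 51
Insert 42: L from 51 -> R from 7 -> L from 46
Insert 76: R from 51 -> R from 69
Insert 88: R from 51 -> R from 69 -> R from 76

In-order: [7, 42, 46, 51, 69, 76, 88]


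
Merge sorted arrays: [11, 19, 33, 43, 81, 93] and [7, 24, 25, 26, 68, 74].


Take 7 from B
Take 11 from A
Take 19 from A
Take 24 from B
Take 25 from B
Take 26 from B
Take 33 from A
Take 43 from A
Take 68 from B
Take 74 from B

Merged: [7, 11, 19, 24, 25, 26, 33, 43, 68, 74, 81, 93]


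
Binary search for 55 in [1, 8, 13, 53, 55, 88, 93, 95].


Step 1: lo=0, hi=7, mid=3, val=53
Step 2: lo=4, hi=7, mid=5, val=88
Step 3: lo=4, hi=4, mid=4, val=55

Found at index 4


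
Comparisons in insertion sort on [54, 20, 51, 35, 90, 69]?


Algorithm: insertion sort
Input: [54, 20, 51, 35, 90, 69]
Sorted: [20, 35, 51, 54, 69, 90]

9


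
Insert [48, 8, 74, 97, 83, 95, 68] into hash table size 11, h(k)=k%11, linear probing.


Insert 48: h=4 -> slot 4
Insert 8: h=8 -> slot 8
Insert 74: h=8, 1 probes -> slot 9
Insert 97: h=9, 1 probes -> slot 10
Insert 83: h=6 -> slot 6
Insert 95: h=7 -> slot 7
Insert 68: h=2 -> slot 2

Table: [None, None, 68, None, 48, None, 83, 95, 8, 74, 97]


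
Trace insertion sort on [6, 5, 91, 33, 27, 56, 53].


Initial: [6, 5, 91, 33, 27, 56, 53]
Insert 5: [5, 6, 91, 33, 27, 56, 53]
Insert 91: [5, 6, 91, 33, 27, 56, 53]
Insert 33: [5, 6, 33, 91, 27, 56, 53]
Insert 27: [5, 6, 27, 33, 91, 56, 53]
Insert 56: [5, 6, 27, 33, 56, 91, 53]
Insert 53: [5, 6, 27, 33, 53, 56, 91]

Sorted: [5, 6, 27, 33, 53, 56, 91]


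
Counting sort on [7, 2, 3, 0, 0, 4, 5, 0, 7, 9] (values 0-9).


Input: [7, 2, 3, 0, 0, 4, 5, 0, 7, 9]
Counts: [3, 0, 1, 1, 1, 1, 0, 2, 0, 1]

Sorted: [0, 0, 0, 2, 3, 4, 5, 7, 7, 9]


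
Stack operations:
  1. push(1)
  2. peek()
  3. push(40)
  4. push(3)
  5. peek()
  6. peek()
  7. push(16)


push(1) -> [1]
peek()->1
push(40) -> [1, 40]
push(3) -> [1, 40, 3]
peek()->3
peek()->3
push(16) -> [1, 40, 3, 16]

Final stack: [1, 40, 3, 16]


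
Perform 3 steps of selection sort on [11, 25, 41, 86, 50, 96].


Initial: [11, 25, 41, 86, 50, 96]
Step 1: min=11 at 0
  Swap: [11, 25, 41, 86, 50, 96]
Step 2: min=25 at 1
  Swap: [11, 25, 41, 86, 50, 96]
Step 3: min=41 at 2
  Swap: [11, 25, 41, 86, 50, 96]

After 3 steps: [11, 25, 41, 86, 50, 96]


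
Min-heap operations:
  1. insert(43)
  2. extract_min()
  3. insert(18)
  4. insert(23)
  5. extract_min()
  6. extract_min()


insert(43) -> [43]
extract_min()->43, []
insert(18) -> [18]
insert(23) -> [18, 23]
extract_min()->18, [23]
extract_min()->23, []

Final heap: []


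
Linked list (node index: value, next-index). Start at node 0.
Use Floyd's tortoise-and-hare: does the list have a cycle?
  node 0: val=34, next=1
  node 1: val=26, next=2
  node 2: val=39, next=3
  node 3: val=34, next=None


Floyd's tortoise (slow, +1) and hare (fast, +2):
  init: slow=0, fast=0
  step 1: slow=1, fast=2
  step 2: fast 2->3->None, no cycle

Cycle: no


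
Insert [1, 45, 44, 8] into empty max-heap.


Insert 1: [1]
Insert 45: [45, 1]
Insert 44: [45, 1, 44]
Insert 8: [45, 8, 44, 1]

Final heap: [45, 8, 44, 1]


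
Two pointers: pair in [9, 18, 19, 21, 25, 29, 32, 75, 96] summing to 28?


lo=0(9)+hi=8(96)=105
lo=0(9)+hi=7(75)=84
lo=0(9)+hi=6(32)=41
lo=0(9)+hi=5(29)=38
lo=0(9)+hi=4(25)=34
lo=0(9)+hi=3(21)=30
lo=0(9)+hi=2(19)=28

Yes: 9+19=28


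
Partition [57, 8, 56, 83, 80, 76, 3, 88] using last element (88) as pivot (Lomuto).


Pivot: 88
  57 <= 88: advance i (no swap)
  8 <= 88: advance i (no swap)
  56 <= 88: advance i (no swap)
  83 <= 88: advance i (no swap)
  80 <= 88: advance i (no swap)
  76 <= 88: advance i (no swap)
  3 <= 88: advance i (no swap)
Place pivot at 7: [57, 8, 56, 83, 80, 76, 3, 88]

Partitioned: [57, 8, 56, 83, 80, 76, 3, 88]


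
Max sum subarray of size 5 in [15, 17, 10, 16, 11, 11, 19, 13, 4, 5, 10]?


[0:5]: 69
[1:6]: 65
[2:7]: 67
[3:8]: 70
[4:9]: 58
[5:10]: 52
[6:11]: 51

Max: 70 at [3:8]


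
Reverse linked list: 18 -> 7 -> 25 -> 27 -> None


Step 1: curr=18, set curr.next=prev(None) | reversed so far: 18
Step 2: curr=7, set curr.next=prev(18) | reversed so far: 7 -> 18
Step 3: curr=25, set curr.next=prev(7) | reversed so far: 25 -> 7 -> 18
Step 4: curr=27, set curr.next=prev(25) | reversed so far: 27 -> 25 -> 7 -> 18

27 -> 25 -> 7 -> 18 -> None


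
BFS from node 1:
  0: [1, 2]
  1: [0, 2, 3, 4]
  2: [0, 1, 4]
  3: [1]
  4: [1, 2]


Visit 1, enqueue [0, 2, 3, 4]
Visit 0, enqueue []
Visit 2, enqueue []
Visit 3, enqueue []
Visit 4, enqueue []

BFS order: [1, 0, 2, 3, 4]


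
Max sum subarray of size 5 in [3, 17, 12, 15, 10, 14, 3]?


[0:5]: 57
[1:6]: 68
[2:7]: 54

Max: 68 at [1:6]


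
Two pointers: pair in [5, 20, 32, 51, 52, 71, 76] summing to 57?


lo=0(5)+hi=6(76)=81
lo=0(5)+hi=5(71)=76
lo=0(5)+hi=4(52)=57

Yes: 5+52=57


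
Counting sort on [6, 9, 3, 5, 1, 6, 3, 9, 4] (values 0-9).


Input: [6, 9, 3, 5, 1, 6, 3, 9, 4]
Counts: [0, 1, 0, 2, 1, 1, 2, 0, 0, 2]

Sorted: [1, 3, 3, 4, 5, 6, 6, 9, 9]


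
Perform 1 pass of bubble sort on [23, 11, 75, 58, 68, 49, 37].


Initial: [23, 11, 75, 58, 68, 49, 37]
Pass 1: [11, 23, 58, 68, 49, 37, 75] (5 swaps)

After 1 pass: [11, 23, 58, 68, 49, 37, 75]


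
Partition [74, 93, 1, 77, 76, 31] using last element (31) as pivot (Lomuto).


Pivot: 31
  1 <= 31: swap -> [1, 93, 74, 77, 76, 31]
Place pivot at 1: [1, 31, 74, 77, 76, 93]

Partitioned: [1, 31, 74, 77, 76, 93]


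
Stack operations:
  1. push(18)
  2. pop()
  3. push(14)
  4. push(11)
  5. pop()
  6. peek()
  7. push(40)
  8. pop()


push(18) -> [18]
pop()->18, []
push(14) -> [14]
push(11) -> [14, 11]
pop()->11, [14]
peek()->14
push(40) -> [14, 40]
pop()->40, [14]

Final stack: [14]


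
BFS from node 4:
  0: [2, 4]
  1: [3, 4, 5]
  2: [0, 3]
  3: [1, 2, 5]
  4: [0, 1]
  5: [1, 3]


Visit 4, enqueue [0, 1]
Visit 0, enqueue [2]
Visit 1, enqueue [3, 5]
Visit 2, enqueue []
Visit 3, enqueue []
Visit 5, enqueue []

BFS order: [4, 0, 1, 2, 3, 5]


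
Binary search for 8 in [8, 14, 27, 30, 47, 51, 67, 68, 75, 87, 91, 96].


Step 1: lo=0, hi=11, mid=5, val=51
Step 2: lo=0, hi=4, mid=2, val=27
Step 3: lo=0, hi=1, mid=0, val=8

Found at index 0


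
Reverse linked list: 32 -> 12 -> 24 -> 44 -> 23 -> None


Step 1: curr=32, set curr.next=prev(None) | reversed so far: 32
Step 2: curr=12, set curr.next=prev(32) | reversed so far: 12 -> 32
Step 3: curr=24, set curr.next=prev(12) | reversed so far: 24 -> 12 -> 32
Step 4: curr=44, set curr.next=prev(24) | reversed so far: 44 -> 24 -> 12 -> 32
Step 5: curr=23, set curr.next=prev(44) | reversed so far: 23 -> 44 -> 24 -> 12 -> 32

23 -> 44 -> 24 -> 12 -> 32 -> None


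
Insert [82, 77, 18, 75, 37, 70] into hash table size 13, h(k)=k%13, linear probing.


Insert 82: h=4 -> slot 4
Insert 77: h=12 -> slot 12
Insert 18: h=5 -> slot 5
Insert 75: h=10 -> slot 10
Insert 37: h=11 -> slot 11
Insert 70: h=5, 1 probes -> slot 6

Table: [None, None, None, None, 82, 18, 70, None, None, None, 75, 37, 77]


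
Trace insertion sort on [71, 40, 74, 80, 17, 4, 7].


Initial: [71, 40, 74, 80, 17, 4, 7]
Insert 40: [40, 71, 74, 80, 17, 4, 7]
Insert 74: [40, 71, 74, 80, 17, 4, 7]
Insert 80: [40, 71, 74, 80, 17, 4, 7]
Insert 17: [17, 40, 71, 74, 80, 4, 7]
Insert 4: [4, 17, 40, 71, 74, 80, 7]
Insert 7: [4, 7, 17, 40, 71, 74, 80]

Sorted: [4, 7, 17, 40, 71, 74, 80]


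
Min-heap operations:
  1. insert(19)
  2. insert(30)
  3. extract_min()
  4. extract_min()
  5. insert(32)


insert(19) -> [19]
insert(30) -> [19, 30]
extract_min()->19, [30]
extract_min()->30, []
insert(32) -> [32]

Final heap: [32]


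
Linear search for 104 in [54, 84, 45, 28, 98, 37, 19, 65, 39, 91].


i=0: 54!=104
i=1: 84!=104
i=2: 45!=104
i=3: 28!=104
i=4: 98!=104
i=5: 37!=104
i=6: 19!=104
i=7: 65!=104
i=8: 39!=104
i=9: 91!=104

Not found, 10 comps


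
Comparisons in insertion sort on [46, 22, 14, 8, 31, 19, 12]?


Algorithm: insertion sort
Input: [46, 22, 14, 8, 31, 19, 12]
Sorted: [8, 12, 14, 19, 22, 31, 46]

18


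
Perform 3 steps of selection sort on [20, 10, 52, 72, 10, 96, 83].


Initial: [20, 10, 52, 72, 10, 96, 83]
Step 1: min=10 at 1
  Swap: [10, 20, 52, 72, 10, 96, 83]
Step 2: min=10 at 4
  Swap: [10, 10, 52, 72, 20, 96, 83]
Step 3: min=20 at 4
  Swap: [10, 10, 20, 72, 52, 96, 83]

After 3 steps: [10, 10, 20, 72, 52, 96, 83]


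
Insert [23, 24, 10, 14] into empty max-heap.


Insert 23: [23]
Insert 24: [24, 23]
Insert 10: [24, 23, 10]
Insert 14: [24, 23, 10, 14]

Final heap: [24, 23, 10, 14]


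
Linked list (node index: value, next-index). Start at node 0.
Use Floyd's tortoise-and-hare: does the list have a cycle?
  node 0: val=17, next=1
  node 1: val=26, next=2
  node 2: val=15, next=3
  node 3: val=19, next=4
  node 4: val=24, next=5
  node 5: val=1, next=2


Floyd's tortoise (slow, +1) and hare (fast, +2):
  init: slow=0, fast=0
  step 1: slow=1, fast=2
  step 2: slow=2, fast=4
  step 3: slow=3, fast=2
  step 4: slow=4, fast=4
  slow == fast at node 4: cycle detected

Cycle: yes


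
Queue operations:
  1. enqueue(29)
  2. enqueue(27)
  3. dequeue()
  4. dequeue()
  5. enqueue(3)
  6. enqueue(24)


enqueue(29) -> [29]
enqueue(27) -> [29, 27]
dequeue()->29, [27]
dequeue()->27, []
enqueue(3) -> [3]
enqueue(24) -> [3, 24]

Final queue: [3, 24]


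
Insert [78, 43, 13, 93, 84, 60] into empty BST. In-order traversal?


Insert 78: root
Insert 43: L from 78
Insert 13: L from 78 -> L from 43
Insert 93: R from 78
Insert 84: R from 78 -> L from 93
Insert 60: L from 78 -> R from 43

In-order: [13, 43, 60, 78, 84, 93]


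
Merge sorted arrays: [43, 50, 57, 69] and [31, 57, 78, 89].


Take 31 from B
Take 43 from A
Take 50 from A
Take 57 from A
Take 57 from B
Take 69 from A

Merged: [31, 43, 50, 57, 57, 69, 78, 89]


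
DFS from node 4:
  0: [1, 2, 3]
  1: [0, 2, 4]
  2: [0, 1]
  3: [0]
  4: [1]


Visit 4, push [1]
Visit 1, push [2, 0]
Visit 0, push [3, 2]
Visit 2, push []
Visit 3, push []

DFS order: [4, 1, 0, 2, 3]


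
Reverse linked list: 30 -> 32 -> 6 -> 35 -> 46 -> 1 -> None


Step 1: curr=30, set curr.next=prev(None) | reversed so far: 30
Step 2: curr=32, set curr.next=prev(30) | reversed so far: 32 -> 30
Step 3: curr=6, set curr.next=prev(32) | reversed so far: 6 -> 32 -> 30
Step 4: curr=35, set curr.next=prev(6) | reversed so far: 35 -> 6 -> 32 -> 30
Step 5: curr=46, set curr.next=prev(35) | reversed so far: 46 -> 35 -> 6 -> 32 -> 30
Step 6: curr=1, set curr.next=prev(46) | reversed so far: 1 -> 46 -> 35 -> 6 -> 32 -> 30

1 -> 46 -> 35 -> 6 -> 32 -> 30 -> None


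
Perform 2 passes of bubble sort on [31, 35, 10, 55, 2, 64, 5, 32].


Initial: [31, 35, 10, 55, 2, 64, 5, 32]
Pass 1: [31, 10, 35, 2, 55, 5, 32, 64] (4 swaps)
Pass 2: [10, 31, 2, 35, 5, 32, 55, 64] (4 swaps)

After 2 passes: [10, 31, 2, 35, 5, 32, 55, 64]


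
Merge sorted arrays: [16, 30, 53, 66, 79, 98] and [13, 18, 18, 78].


Take 13 from B
Take 16 from A
Take 18 from B
Take 18 from B
Take 30 from A
Take 53 from A
Take 66 from A
Take 78 from B

Merged: [13, 16, 18, 18, 30, 53, 66, 78, 79, 98]


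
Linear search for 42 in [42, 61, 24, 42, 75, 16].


i=0: 42==42 found!

Found at 0, 1 comps


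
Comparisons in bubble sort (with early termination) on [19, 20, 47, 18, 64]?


Algorithm: bubble sort (with early termination)
Input: [19, 20, 47, 18, 64]
Sorted: [18, 19, 20, 47, 64]

10


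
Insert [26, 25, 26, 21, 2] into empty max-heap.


Insert 26: [26]
Insert 25: [26, 25]
Insert 26: [26, 25, 26]
Insert 21: [26, 25, 26, 21]
Insert 2: [26, 25, 26, 21, 2]

Final heap: [26, 25, 26, 21, 2]


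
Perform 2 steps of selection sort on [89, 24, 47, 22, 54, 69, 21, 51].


Initial: [89, 24, 47, 22, 54, 69, 21, 51]
Step 1: min=21 at 6
  Swap: [21, 24, 47, 22, 54, 69, 89, 51]
Step 2: min=22 at 3
  Swap: [21, 22, 47, 24, 54, 69, 89, 51]

After 2 steps: [21, 22, 47, 24, 54, 69, 89, 51]


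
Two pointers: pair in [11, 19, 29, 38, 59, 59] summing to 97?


lo=0(11)+hi=5(59)=70
lo=1(19)+hi=5(59)=78
lo=2(29)+hi=5(59)=88
lo=3(38)+hi=5(59)=97

Yes: 38+59=97


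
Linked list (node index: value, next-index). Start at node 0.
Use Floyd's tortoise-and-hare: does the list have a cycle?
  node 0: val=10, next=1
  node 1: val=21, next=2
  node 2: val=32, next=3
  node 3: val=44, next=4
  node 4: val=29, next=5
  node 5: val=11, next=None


Floyd's tortoise (slow, +1) and hare (fast, +2):
  init: slow=0, fast=0
  step 1: slow=1, fast=2
  step 2: slow=2, fast=4
  step 3: fast 4->5->None, no cycle

Cycle: no


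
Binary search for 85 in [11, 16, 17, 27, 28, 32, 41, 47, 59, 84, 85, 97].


Step 1: lo=0, hi=11, mid=5, val=32
Step 2: lo=6, hi=11, mid=8, val=59
Step 3: lo=9, hi=11, mid=10, val=85

Found at index 10


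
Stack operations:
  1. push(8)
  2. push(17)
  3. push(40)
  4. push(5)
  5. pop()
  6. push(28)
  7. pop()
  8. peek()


push(8) -> [8]
push(17) -> [8, 17]
push(40) -> [8, 17, 40]
push(5) -> [8, 17, 40, 5]
pop()->5, [8, 17, 40]
push(28) -> [8, 17, 40, 28]
pop()->28, [8, 17, 40]
peek()->40

Final stack: [8, 17, 40]


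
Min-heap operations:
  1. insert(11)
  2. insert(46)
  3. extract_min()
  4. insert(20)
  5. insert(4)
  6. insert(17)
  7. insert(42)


insert(11) -> [11]
insert(46) -> [11, 46]
extract_min()->11, [46]
insert(20) -> [20, 46]
insert(4) -> [4, 46, 20]
insert(17) -> [4, 17, 20, 46]
insert(42) -> [4, 17, 20, 46, 42]

Final heap: [4, 17, 20, 46, 42]


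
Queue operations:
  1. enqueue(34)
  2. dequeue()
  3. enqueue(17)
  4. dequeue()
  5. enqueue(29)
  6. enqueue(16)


enqueue(34) -> [34]
dequeue()->34, []
enqueue(17) -> [17]
dequeue()->17, []
enqueue(29) -> [29]
enqueue(16) -> [29, 16]

Final queue: [29, 16]


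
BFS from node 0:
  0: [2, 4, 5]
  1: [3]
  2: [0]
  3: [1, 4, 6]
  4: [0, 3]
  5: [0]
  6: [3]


Visit 0, enqueue [2, 4, 5]
Visit 2, enqueue []
Visit 4, enqueue [3]
Visit 5, enqueue []
Visit 3, enqueue [1, 6]
Visit 1, enqueue []
Visit 6, enqueue []

BFS order: [0, 2, 4, 5, 3, 1, 6]


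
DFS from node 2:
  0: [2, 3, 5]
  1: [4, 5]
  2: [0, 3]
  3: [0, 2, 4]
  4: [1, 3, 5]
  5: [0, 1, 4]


Visit 2, push [3, 0]
Visit 0, push [5, 3]
Visit 3, push [4]
Visit 4, push [5, 1]
Visit 1, push [5]
Visit 5, push []

DFS order: [2, 0, 3, 4, 1, 5]


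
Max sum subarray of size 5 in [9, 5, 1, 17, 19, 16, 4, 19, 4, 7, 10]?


[0:5]: 51
[1:6]: 58
[2:7]: 57
[3:8]: 75
[4:9]: 62
[5:10]: 50
[6:11]: 44

Max: 75 at [3:8]


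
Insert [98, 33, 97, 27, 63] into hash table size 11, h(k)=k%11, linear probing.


Insert 98: h=10 -> slot 10
Insert 33: h=0 -> slot 0
Insert 97: h=9 -> slot 9
Insert 27: h=5 -> slot 5
Insert 63: h=8 -> slot 8

Table: [33, None, None, None, None, 27, None, None, 63, 97, 98]


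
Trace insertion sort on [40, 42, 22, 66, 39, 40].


Initial: [40, 42, 22, 66, 39, 40]
Insert 42: [40, 42, 22, 66, 39, 40]
Insert 22: [22, 40, 42, 66, 39, 40]
Insert 66: [22, 40, 42, 66, 39, 40]
Insert 39: [22, 39, 40, 42, 66, 40]
Insert 40: [22, 39, 40, 40, 42, 66]

Sorted: [22, 39, 40, 40, 42, 66]


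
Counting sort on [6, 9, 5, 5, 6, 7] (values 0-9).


Input: [6, 9, 5, 5, 6, 7]
Counts: [0, 0, 0, 0, 0, 2, 2, 1, 0, 1]

Sorted: [5, 5, 6, 6, 7, 9]


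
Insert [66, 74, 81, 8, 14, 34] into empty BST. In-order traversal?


Insert 66: root
Insert 74: R from 66
Insert 81: R from 66 -> R from 74
Insert 8: L from 66
Insert 14: L from 66 -> R from 8
Insert 34: L from 66 -> R from 8 -> R from 14

In-order: [8, 14, 34, 66, 74, 81]


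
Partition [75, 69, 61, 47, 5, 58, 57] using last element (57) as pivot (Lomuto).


Pivot: 57
  47 <= 57: swap -> [47, 69, 61, 75, 5, 58, 57]
  5 <= 57: swap -> [47, 5, 61, 75, 69, 58, 57]
Place pivot at 2: [47, 5, 57, 75, 69, 58, 61]

Partitioned: [47, 5, 57, 75, 69, 58, 61]


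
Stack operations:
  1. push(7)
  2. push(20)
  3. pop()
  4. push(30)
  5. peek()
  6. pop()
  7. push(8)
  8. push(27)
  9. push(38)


push(7) -> [7]
push(20) -> [7, 20]
pop()->20, [7]
push(30) -> [7, 30]
peek()->30
pop()->30, [7]
push(8) -> [7, 8]
push(27) -> [7, 8, 27]
push(38) -> [7, 8, 27, 38]

Final stack: [7, 8, 27, 38]


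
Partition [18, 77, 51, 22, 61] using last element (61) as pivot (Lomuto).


Pivot: 61
  18 <= 61: advance i (no swap)
  51 <= 61: swap -> [18, 51, 77, 22, 61]
  22 <= 61: swap -> [18, 51, 22, 77, 61]
Place pivot at 3: [18, 51, 22, 61, 77]

Partitioned: [18, 51, 22, 61, 77]


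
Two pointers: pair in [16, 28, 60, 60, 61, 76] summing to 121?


lo=0(16)+hi=5(76)=92
lo=1(28)+hi=5(76)=104
lo=2(60)+hi=5(76)=136
lo=2(60)+hi=4(61)=121

Yes: 60+61=121


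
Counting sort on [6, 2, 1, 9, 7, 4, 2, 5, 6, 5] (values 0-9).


Input: [6, 2, 1, 9, 7, 4, 2, 5, 6, 5]
Counts: [0, 1, 2, 0, 1, 2, 2, 1, 0, 1]

Sorted: [1, 2, 2, 4, 5, 5, 6, 6, 7, 9]


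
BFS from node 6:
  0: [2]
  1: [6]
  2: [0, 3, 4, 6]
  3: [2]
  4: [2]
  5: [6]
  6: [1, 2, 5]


Visit 6, enqueue [1, 2, 5]
Visit 1, enqueue []
Visit 2, enqueue [0, 3, 4]
Visit 5, enqueue []
Visit 0, enqueue []
Visit 3, enqueue []
Visit 4, enqueue []

BFS order: [6, 1, 2, 5, 0, 3, 4]


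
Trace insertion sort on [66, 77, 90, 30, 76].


Initial: [66, 77, 90, 30, 76]
Insert 77: [66, 77, 90, 30, 76]
Insert 90: [66, 77, 90, 30, 76]
Insert 30: [30, 66, 77, 90, 76]
Insert 76: [30, 66, 76, 77, 90]

Sorted: [30, 66, 76, 77, 90]


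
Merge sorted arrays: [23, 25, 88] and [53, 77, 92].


Take 23 from A
Take 25 from A
Take 53 from B
Take 77 from B
Take 88 from A

Merged: [23, 25, 53, 77, 88, 92]


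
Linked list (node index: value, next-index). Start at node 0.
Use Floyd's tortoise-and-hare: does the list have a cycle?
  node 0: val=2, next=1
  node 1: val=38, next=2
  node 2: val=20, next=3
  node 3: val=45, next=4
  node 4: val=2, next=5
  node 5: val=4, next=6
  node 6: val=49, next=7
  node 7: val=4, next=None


Floyd's tortoise (slow, +1) and hare (fast, +2):
  init: slow=0, fast=0
  step 1: slow=1, fast=2
  step 2: slow=2, fast=4
  step 3: slow=3, fast=6
  step 4: fast 6->7->None, no cycle

Cycle: no


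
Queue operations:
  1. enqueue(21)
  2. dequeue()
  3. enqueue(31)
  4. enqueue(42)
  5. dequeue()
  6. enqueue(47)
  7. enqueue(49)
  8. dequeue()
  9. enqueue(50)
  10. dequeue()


enqueue(21) -> [21]
dequeue()->21, []
enqueue(31) -> [31]
enqueue(42) -> [31, 42]
dequeue()->31, [42]
enqueue(47) -> [42, 47]
enqueue(49) -> [42, 47, 49]
dequeue()->42, [47, 49]
enqueue(50) -> [47, 49, 50]
dequeue()->47, [49, 50]

Final queue: [49, 50]


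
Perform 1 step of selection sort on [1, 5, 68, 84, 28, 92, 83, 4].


Initial: [1, 5, 68, 84, 28, 92, 83, 4]
Step 1: min=1 at 0
  Swap: [1, 5, 68, 84, 28, 92, 83, 4]

After 1 step: [1, 5, 68, 84, 28, 92, 83, 4]


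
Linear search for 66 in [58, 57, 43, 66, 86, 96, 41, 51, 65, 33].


i=0: 58!=66
i=1: 57!=66
i=2: 43!=66
i=3: 66==66 found!

Found at 3, 4 comps


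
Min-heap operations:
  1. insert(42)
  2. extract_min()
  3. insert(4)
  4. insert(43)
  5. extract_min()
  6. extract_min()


insert(42) -> [42]
extract_min()->42, []
insert(4) -> [4]
insert(43) -> [4, 43]
extract_min()->4, [43]
extract_min()->43, []

Final heap: []


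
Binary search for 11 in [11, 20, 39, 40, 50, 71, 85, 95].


Step 1: lo=0, hi=7, mid=3, val=40
Step 2: lo=0, hi=2, mid=1, val=20
Step 3: lo=0, hi=0, mid=0, val=11

Found at index 0


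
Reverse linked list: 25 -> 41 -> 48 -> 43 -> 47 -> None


Step 1: curr=25, set curr.next=prev(None) | reversed so far: 25
Step 2: curr=41, set curr.next=prev(25) | reversed so far: 41 -> 25
Step 3: curr=48, set curr.next=prev(41) | reversed so far: 48 -> 41 -> 25
Step 4: curr=43, set curr.next=prev(48) | reversed so far: 43 -> 48 -> 41 -> 25
Step 5: curr=47, set curr.next=prev(43) | reversed so far: 47 -> 43 -> 48 -> 41 -> 25

47 -> 43 -> 48 -> 41 -> 25 -> None


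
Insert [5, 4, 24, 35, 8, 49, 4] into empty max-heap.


Insert 5: [5]
Insert 4: [5, 4]
Insert 24: [24, 4, 5]
Insert 35: [35, 24, 5, 4]
Insert 8: [35, 24, 5, 4, 8]
Insert 49: [49, 24, 35, 4, 8, 5]
Insert 4: [49, 24, 35, 4, 8, 5, 4]

Final heap: [49, 24, 35, 4, 8, 5, 4]


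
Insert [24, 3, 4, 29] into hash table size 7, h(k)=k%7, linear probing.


Insert 24: h=3 -> slot 3
Insert 3: h=3, 1 probes -> slot 4
Insert 4: h=4, 1 probes -> slot 5
Insert 29: h=1 -> slot 1

Table: [None, 29, None, 24, 3, 4, None]


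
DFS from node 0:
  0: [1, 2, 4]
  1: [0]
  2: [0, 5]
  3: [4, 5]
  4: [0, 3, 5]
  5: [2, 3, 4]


Visit 0, push [4, 2, 1]
Visit 1, push []
Visit 2, push [5]
Visit 5, push [4, 3]
Visit 3, push [4]
Visit 4, push []

DFS order: [0, 1, 2, 5, 3, 4]


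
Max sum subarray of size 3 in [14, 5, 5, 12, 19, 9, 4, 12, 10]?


[0:3]: 24
[1:4]: 22
[2:5]: 36
[3:6]: 40
[4:7]: 32
[5:8]: 25
[6:9]: 26

Max: 40 at [3:6]


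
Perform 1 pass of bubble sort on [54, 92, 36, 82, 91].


Initial: [54, 92, 36, 82, 91]
Pass 1: [54, 36, 82, 91, 92] (3 swaps)

After 1 pass: [54, 36, 82, 91, 92]


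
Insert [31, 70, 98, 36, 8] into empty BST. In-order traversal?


Insert 31: root
Insert 70: R from 31
Insert 98: R from 31 -> R from 70
Insert 36: R from 31 -> L from 70
Insert 8: L from 31

In-order: [8, 31, 36, 70, 98]


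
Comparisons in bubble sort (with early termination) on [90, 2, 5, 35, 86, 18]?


Algorithm: bubble sort (with early termination)
Input: [90, 2, 5, 35, 86, 18]
Sorted: [2, 5, 18, 35, 86, 90]

14


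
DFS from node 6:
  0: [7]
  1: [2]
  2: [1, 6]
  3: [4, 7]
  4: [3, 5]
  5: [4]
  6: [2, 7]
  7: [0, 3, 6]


Visit 6, push [7, 2]
Visit 2, push [1]
Visit 1, push []
Visit 7, push [3, 0]
Visit 0, push []
Visit 3, push [4]
Visit 4, push [5]
Visit 5, push []

DFS order: [6, 2, 1, 7, 0, 3, 4, 5]


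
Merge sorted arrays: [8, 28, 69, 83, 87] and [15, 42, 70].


Take 8 from A
Take 15 from B
Take 28 from A
Take 42 from B
Take 69 from A
Take 70 from B

Merged: [8, 15, 28, 42, 69, 70, 83, 87]


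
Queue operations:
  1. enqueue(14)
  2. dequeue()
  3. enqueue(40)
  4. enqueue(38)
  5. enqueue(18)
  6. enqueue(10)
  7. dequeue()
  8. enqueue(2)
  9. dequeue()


enqueue(14) -> [14]
dequeue()->14, []
enqueue(40) -> [40]
enqueue(38) -> [40, 38]
enqueue(18) -> [40, 38, 18]
enqueue(10) -> [40, 38, 18, 10]
dequeue()->40, [38, 18, 10]
enqueue(2) -> [38, 18, 10, 2]
dequeue()->38, [18, 10, 2]

Final queue: [18, 10, 2]


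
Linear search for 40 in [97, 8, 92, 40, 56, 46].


i=0: 97!=40
i=1: 8!=40
i=2: 92!=40
i=3: 40==40 found!

Found at 3, 4 comps


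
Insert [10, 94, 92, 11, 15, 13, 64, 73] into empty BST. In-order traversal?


Insert 10: root
Insert 94: R from 10
Insert 92: R from 10 -> L from 94
Insert 11: R from 10 -> L from 94 -> L from 92
Insert 15: R from 10 -> L from 94 -> L from 92 -> R from 11
Insert 13: R from 10 -> L from 94 -> L from 92 -> R from 11 -> L from 15
Insert 64: R from 10 -> L from 94 -> L from 92 -> R from 11 -> R from 15
Insert 73: R from 10 -> L from 94 -> L from 92 -> R from 11 -> R from 15 -> R from 64

In-order: [10, 11, 13, 15, 64, 73, 92, 94]


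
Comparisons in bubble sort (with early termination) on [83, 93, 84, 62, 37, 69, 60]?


Algorithm: bubble sort (with early termination)
Input: [83, 93, 84, 62, 37, 69, 60]
Sorted: [37, 60, 62, 69, 83, 84, 93]

21


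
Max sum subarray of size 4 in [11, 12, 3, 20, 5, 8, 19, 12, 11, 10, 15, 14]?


[0:4]: 46
[1:5]: 40
[2:6]: 36
[3:7]: 52
[4:8]: 44
[5:9]: 50
[6:10]: 52
[7:11]: 48
[8:12]: 50

Max: 52 at [3:7]


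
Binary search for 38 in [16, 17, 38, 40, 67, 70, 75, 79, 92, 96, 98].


Step 1: lo=0, hi=10, mid=5, val=70
Step 2: lo=0, hi=4, mid=2, val=38

Found at index 2


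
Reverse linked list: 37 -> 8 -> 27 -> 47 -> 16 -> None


Step 1: curr=37, set curr.next=prev(None) | reversed so far: 37
Step 2: curr=8, set curr.next=prev(37) | reversed so far: 8 -> 37
Step 3: curr=27, set curr.next=prev(8) | reversed so far: 27 -> 8 -> 37
Step 4: curr=47, set curr.next=prev(27) | reversed so far: 47 -> 27 -> 8 -> 37
Step 5: curr=16, set curr.next=prev(47) | reversed so far: 16 -> 47 -> 27 -> 8 -> 37

16 -> 47 -> 27 -> 8 -> 37 -> None


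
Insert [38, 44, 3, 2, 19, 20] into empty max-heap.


Insert 38: [38]
Insert 44: [44, 38]
Insert 3: [44, 38, 3]
Insert 2: [44, 38, 3, 2]
Insert 19: [44, 38, 3, 2, 19]
Insert 20: [44, 38, 20, 2, 19, 3]

Final heap: [44, 38, 20, 2, 19, 3]


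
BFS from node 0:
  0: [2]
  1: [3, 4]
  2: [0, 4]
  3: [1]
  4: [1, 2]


Visit 0, enqueue [2]
Visit 2, enqueue [4]
Visit 4, enqueue [1]
Visit 1, enqueue [3]
Visit 3, enqueue []

BFS order: [0, 2, 4, 1, 3]


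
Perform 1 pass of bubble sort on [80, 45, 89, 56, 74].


Initial: [80, 45, 89, 56, 74]
Pass 1: [45, 80, 56, 74, 89] (3 swaps)

After 1 pass: [45, 80, 56, 74, 89]


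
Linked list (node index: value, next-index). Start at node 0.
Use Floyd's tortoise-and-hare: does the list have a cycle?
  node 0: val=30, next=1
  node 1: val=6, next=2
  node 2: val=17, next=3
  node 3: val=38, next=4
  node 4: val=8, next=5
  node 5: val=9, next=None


Floyd's tortoise (slow, +1) and hare (fast, +2):
  init: slow=0, fast=0
  step 1: slow=1, fast=2
  step 2: slow=2, fast=4
  step 3: fast 4->5->None, no cycle

Cycle: no


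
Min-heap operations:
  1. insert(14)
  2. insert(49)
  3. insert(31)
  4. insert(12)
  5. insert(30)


insert(14) -> [14]
insert(49) -> [14, 49]
insert(31) -> [14, 49, 31]
insert(12) -> [12, 14, 31, 49]
insert(30) -> [12, 14, 31, 49, 30]

Final heap: [12, 14, 31, 49, 30]


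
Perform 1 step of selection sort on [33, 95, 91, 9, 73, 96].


Initial: [33, 95, 91, 9, 73, 96]
Step 1: min=9 at 3
  Swap: [9, 95, 91, 33, 73, 96]

After 1 step: [9, 95, 91, 33, 73, 96]


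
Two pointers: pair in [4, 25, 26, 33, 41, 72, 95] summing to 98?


lo=0(4)+hi=6(95)=99
lo=0(4)+hi=5(72)=76
lo=1(25)+hi=5(72)=97
lo=2(26)+hi=5(72)=98

Yes: 26+72=98


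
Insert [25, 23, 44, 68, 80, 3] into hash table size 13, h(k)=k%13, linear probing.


Insert 25: h=12 -> slot 12
Insert 23: h=10 -> slot 10
Insert 44: h=5 -> slot 5
Insert 68: h=3 -> slot 3
Insert 80: h=2 -> slot 2
Insert 3: h=3, 1 probes -> slot 4

Table: [None, None, 80, 68, 3, 44, None, None, None, None, 23, None, 25]


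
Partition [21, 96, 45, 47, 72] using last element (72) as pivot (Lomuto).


Pivot: 72
  21 <= 72: advance i (no swap)
  45 <= 72: swap -> [21, 45, 96, 47, 72]
  47 <= 72: swap -> [21, 45, 47, 96, 72]
Place pivot at 3: [21, 45, 47, 72, 96]

Partitioned: [21, 45, 47, 72, 96]


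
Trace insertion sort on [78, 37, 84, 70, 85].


Initial: [78, 37, 84, 70, 85]
Insert 37: [37, 78, 84, 70, 85]
Insert 84: [37, 78, 84, 70, 85]
Insert 70: [37, 70, 78, 84, 85]
Insert 85: [37, 70, 78, 84, 85]

Sorted: [37, 70, 78, 84, 85]
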